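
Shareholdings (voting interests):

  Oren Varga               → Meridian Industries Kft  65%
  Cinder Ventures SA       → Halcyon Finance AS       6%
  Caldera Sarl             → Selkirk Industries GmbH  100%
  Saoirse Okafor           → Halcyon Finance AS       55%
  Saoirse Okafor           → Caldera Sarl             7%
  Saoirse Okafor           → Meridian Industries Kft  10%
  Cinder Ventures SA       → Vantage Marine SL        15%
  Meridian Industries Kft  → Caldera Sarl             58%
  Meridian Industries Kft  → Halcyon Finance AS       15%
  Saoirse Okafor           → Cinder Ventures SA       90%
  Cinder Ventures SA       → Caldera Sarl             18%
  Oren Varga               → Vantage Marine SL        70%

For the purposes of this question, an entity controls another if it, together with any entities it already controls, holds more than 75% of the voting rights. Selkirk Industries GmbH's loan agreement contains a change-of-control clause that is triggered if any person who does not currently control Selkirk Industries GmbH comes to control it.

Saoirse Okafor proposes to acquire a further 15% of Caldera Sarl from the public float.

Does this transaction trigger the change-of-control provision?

No

The purchase changes only Saoirse's holdings, so Saoirse is the only person who could newly come to control Selkirk.
Saoirse holds 90% of Cinder, so Saoirse controls Cinder.
Neither Saoirse nor any entity Saoirse controls holds any voting interest in Selkirk.
So before the transaction, Saoirse does not control Selkirk.
After the purchase, Saoirse's direct stake in Caldera rises to 7% + 15% = 22%.
Saoirse's side now holds 18% + 22% = 40% of Caldera, not > 75%, so Saoirse still does not control Caldera.
After the transaction, neither Saoirse nor any entity Saoirse controls holds a voting interest in Selkirk, so Saoirse still does not control it.
No new person acquires control, so the clause is not triggered.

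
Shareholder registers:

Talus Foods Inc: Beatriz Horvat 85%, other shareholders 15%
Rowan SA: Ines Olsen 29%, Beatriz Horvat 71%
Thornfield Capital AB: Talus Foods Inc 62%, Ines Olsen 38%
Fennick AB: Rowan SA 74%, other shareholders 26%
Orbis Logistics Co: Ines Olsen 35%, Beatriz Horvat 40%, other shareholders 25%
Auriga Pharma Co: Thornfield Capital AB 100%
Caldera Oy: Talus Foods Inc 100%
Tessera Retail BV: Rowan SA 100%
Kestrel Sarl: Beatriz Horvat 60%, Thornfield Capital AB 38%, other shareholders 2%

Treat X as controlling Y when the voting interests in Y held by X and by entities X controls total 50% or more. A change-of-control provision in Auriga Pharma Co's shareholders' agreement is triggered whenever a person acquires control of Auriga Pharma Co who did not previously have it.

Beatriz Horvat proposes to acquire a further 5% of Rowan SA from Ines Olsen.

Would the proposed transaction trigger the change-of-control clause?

The purchase adds only to Beatriz's holdings (Ines's stake shrinks), so Beatriz is the only person who could newly come to control Auriga.
Beatriz holds 85% of Talus, so Beatriz controls Talus.
Talus holds 62% of Thornfield, so Beatriz controls Thornfield.
Thornfield holds 100% of Auriga, so Beatriz controls Auriga.
So Beatriz already controls Auriga before the transaction.
After the purchase, Beatriz's direct stake in Rowan rises to 71% + 5% = 76%, and Ines's stake falls to 24%.
Beatriz controlled Auriga already, so this is not a new person acquiring control; every other person's position is unchanged or reduced.
No new person acquires control, so the clause is not triggered.

No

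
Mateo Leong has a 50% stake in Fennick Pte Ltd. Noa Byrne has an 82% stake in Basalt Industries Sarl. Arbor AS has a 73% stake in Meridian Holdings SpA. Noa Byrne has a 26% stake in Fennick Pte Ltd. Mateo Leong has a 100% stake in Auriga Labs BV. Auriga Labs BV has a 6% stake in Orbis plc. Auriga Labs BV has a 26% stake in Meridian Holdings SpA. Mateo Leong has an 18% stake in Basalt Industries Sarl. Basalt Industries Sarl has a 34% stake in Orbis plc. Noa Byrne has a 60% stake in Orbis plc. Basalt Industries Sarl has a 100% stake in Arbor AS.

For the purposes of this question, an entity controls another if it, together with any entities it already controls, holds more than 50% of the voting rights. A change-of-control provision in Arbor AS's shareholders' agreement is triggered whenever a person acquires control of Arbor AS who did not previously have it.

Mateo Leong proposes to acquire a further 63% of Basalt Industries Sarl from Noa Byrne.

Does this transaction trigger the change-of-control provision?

The purchase adds only to Mateo's holdings (Noa's stake shrinks), so Mateo is the only person who could newly come to control Arbor.
Mateo holds 100% of Auriga, so Mateo controls Auriga.
Neither Mateo nor any entity Mateo controls holds any voting interest in Arbor.
So before the transaction, Mateo does not control Arbor.
After the purchase, Mateo's direct stake in Basalt rises to 18% + 63% = 81%, and Noa's stake falls to 19%.
Mateo holds 81% of Basalt, so Mateo controls Basalt.
Basalt holds 100% of Arbor, so Mateo controls Arbor.
Mateo did not control Arbor before and does after, so the clause is triggered.

Yes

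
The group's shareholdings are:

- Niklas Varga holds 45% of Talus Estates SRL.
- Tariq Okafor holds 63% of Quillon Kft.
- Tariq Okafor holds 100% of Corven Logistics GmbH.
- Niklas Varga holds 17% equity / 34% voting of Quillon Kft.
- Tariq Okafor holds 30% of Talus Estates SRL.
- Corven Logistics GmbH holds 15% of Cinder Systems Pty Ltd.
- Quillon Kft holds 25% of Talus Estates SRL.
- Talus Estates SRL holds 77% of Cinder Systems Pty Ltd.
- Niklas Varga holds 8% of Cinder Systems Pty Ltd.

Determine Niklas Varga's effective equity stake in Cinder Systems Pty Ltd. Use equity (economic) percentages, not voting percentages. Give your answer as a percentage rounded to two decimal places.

45.92%

Niklas reaches Cinder along 3 paths.
Direct stake: 8% = 8%.
Via Talus: 45% × 77% = 34.65%.
Via Quillon → Talus: 17% × 25% × 77% = 3.2725%.
Total: 8% + 34.65% + 3.2725% = 45.9225%.
Rounded: 45.92%.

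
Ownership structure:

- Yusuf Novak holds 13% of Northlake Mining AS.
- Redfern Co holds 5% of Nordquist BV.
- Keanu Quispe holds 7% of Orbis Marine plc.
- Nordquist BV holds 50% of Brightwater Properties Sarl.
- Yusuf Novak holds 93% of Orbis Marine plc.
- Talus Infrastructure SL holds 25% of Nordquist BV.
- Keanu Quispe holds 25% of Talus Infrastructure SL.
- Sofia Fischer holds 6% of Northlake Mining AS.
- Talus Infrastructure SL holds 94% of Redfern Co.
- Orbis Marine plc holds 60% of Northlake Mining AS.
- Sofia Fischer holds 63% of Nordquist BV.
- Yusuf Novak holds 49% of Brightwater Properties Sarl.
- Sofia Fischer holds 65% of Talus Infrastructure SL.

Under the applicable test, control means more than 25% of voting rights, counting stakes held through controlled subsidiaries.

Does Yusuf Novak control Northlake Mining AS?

Yes

Yusuf holds 93% of Orbis, so Yusuf controls Orbis.
Orbis and Yusuf together hold 60% + 13% = 73% of Northlake, so Yusuf controls Northlake.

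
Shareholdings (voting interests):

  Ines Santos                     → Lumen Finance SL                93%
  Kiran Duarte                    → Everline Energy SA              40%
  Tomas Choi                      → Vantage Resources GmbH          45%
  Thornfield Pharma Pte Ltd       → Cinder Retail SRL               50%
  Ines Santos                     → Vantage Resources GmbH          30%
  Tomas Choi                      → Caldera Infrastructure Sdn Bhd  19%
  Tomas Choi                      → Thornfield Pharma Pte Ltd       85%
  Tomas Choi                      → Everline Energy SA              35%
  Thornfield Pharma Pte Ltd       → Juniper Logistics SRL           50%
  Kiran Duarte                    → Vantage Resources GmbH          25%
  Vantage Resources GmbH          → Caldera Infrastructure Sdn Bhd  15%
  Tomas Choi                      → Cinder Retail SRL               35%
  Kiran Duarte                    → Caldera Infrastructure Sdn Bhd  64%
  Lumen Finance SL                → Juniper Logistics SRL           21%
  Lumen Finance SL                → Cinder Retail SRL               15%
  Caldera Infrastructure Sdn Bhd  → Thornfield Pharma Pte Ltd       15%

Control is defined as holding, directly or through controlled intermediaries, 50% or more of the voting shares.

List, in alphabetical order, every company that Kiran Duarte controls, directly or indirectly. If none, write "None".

Caldera Infrastructure Sdn Bhd

Kiran holds 64% of Caldera, so Kiran controls Caldera.
No other company's threshold is met.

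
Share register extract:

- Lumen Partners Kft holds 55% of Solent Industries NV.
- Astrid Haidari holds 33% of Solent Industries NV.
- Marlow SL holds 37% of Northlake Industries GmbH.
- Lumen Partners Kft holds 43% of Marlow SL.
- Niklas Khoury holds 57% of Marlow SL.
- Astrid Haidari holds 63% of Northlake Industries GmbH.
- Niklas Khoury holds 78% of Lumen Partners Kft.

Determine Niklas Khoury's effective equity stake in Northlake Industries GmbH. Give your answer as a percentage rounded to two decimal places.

Niklas reaches Northlake along 2 paths.
Via Lumen → Marlow: 78% × 43% × 37% = 12.4098%.
Via Marlow: 57% × 37% = 21.09%.
Total: 12.4098% + 21.09% = 33.4998%.
Rounded: 33.50%.

33.50%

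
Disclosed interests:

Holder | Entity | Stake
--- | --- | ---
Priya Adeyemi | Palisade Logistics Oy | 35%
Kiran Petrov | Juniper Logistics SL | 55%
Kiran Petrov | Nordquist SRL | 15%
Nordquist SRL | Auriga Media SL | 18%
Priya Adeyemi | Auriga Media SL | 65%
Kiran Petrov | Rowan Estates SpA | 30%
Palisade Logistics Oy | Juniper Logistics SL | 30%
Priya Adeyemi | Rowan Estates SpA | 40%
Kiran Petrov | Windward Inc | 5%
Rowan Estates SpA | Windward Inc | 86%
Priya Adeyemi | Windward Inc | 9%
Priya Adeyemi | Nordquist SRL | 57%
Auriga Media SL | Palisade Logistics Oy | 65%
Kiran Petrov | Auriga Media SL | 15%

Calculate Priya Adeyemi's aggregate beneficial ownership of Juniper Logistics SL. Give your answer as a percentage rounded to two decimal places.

Priya reaches Juniper along 3 paths.
Via Auriga → Palisade: 65% × 65% × 30% = 12.675%.
Via Nordquist → Auriga → Palisade: 57% × 18% × 65% × 30% = 2.0007%.
Via Palisade: 35% × 30% = 10.5%.
Total: 12.675% + 2.0007% + 10.5% = 25.1757%.
Rounded: 25.18%.

25.18%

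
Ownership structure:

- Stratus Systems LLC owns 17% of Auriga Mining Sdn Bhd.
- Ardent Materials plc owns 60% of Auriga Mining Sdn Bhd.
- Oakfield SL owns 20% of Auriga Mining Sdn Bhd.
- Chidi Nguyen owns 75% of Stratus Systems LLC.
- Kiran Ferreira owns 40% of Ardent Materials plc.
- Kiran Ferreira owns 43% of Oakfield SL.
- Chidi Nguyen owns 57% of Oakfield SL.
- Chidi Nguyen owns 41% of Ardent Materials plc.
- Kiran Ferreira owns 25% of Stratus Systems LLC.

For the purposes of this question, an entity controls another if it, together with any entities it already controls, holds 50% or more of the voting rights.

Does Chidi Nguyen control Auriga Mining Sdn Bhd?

Chidi holds 75% of Stratus, so Chidi controls Stratus.
Chidi holds 57% of Oakfield, so Chidi controls Oakfield.
In Auriga, Chidi's side holds only 20% + 17% = 37%, not ≥ 50%.
So Chidi does not control Auriga.

No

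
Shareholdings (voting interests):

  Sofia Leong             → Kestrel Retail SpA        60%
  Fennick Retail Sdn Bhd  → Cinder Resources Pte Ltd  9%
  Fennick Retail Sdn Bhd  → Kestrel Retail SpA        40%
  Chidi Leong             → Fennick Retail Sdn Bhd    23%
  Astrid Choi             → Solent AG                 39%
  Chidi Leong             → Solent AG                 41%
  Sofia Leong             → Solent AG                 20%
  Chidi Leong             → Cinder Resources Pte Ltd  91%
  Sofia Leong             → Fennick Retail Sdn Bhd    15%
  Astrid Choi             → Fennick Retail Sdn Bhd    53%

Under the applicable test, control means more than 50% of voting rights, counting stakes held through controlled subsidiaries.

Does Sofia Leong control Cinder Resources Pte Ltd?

Sofia holds 60% of Kestrel, so Sofia controls Kestrel.
Neither Sofia nor any entity Sofia controls holds any voting interest in Cinder.
So Sofia does not control Cinder.

No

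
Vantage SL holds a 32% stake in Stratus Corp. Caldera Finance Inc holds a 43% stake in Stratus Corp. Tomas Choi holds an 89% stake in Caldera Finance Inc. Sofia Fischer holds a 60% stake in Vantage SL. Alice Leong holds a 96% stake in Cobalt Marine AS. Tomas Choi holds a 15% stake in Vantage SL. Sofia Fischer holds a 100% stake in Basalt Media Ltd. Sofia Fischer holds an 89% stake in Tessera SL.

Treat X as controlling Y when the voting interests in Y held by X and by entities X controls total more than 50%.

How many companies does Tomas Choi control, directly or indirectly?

1

Tomas holds 89% of Caldera, so Tomas controls Caldera.
No other company's threshold is met.
Tomas controls 1 company.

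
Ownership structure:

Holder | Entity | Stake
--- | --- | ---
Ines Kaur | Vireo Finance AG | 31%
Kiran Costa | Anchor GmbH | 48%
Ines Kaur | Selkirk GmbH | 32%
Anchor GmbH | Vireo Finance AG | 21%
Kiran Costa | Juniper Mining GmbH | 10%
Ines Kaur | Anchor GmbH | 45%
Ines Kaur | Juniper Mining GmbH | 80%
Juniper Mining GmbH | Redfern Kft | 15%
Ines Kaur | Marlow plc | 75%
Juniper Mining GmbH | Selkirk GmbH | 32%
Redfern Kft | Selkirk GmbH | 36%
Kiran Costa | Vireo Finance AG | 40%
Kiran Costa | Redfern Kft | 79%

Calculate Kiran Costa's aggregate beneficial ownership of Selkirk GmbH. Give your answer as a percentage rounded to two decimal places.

Kiran reaches Selkirk along 3 paths.
Via Juniper → Redfern: 10% × 15% × 36% = 0.54%.
Via Redfern: 79% × 36% = 28.44%.
Via Juniper: 10% × 32% = 3.2%.
Total: 0.54% + 28.44% + 3.2% = 32.18%.

32.18%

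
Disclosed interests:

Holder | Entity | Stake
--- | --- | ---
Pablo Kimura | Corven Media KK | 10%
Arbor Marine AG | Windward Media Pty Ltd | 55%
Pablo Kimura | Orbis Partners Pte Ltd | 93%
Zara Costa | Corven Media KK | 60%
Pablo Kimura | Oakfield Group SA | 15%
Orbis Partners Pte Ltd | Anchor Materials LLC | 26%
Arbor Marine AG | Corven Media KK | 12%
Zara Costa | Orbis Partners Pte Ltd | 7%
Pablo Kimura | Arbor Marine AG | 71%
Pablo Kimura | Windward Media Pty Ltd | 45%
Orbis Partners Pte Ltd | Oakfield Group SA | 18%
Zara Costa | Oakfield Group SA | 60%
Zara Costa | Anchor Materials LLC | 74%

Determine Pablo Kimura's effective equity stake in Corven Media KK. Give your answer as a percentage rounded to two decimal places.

18.52%

Pablo reaches Corven along 2 paths.
Direct stake: 10% = 10%.
Via Arbor: 71% × 12% = 8.52%.
Total: 10% + 8.52% = 18.52%.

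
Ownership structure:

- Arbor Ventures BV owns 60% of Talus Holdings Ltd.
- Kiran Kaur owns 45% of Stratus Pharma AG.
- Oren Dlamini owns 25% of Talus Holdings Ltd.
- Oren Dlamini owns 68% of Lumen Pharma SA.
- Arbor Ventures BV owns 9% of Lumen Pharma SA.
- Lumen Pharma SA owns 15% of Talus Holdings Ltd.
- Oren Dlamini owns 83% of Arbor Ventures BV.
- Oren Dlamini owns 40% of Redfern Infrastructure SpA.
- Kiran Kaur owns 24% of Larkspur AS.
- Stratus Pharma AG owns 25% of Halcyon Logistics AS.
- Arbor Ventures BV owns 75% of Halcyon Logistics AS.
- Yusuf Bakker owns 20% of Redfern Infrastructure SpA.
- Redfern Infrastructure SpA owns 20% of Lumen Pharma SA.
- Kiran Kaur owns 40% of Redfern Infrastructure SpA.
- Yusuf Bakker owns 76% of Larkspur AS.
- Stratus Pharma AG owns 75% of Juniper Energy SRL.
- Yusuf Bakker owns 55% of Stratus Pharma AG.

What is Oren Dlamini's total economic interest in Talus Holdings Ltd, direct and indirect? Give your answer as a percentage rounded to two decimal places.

Oren reaches Talus along 5 paths.
Direct stake: 25% = 25%.
Via Lumen: 68% × 15% = 10.2%.
Via Arbor → Lumen: 83% × 9% × 15% = 1.1205%.
Via Redfern → Lumen: 40% × 20% × 15% = 1.2%.
Via Arbor: 83% × 60% = 49.8%.
Total: 25% + 10.2% + 1.1205% + 1.2% + 49.8% = 87.3205%.
Rounded: 87.32%.

87.32%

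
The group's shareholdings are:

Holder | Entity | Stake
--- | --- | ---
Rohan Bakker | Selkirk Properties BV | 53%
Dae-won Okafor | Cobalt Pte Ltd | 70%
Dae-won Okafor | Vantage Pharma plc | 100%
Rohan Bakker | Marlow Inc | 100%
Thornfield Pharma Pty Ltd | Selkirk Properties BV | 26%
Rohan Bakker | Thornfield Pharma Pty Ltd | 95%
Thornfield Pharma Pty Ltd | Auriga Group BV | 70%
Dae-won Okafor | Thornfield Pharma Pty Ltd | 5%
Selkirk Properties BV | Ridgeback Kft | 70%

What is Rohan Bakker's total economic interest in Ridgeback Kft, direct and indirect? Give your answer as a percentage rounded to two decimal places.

54.39%

Rohan reaches Ridgeback along 2 paths.
Via Thornfield → Selkirk: 95% × 26% × 70% = 17.29%.
Via Selkirk: 53% × 70% = 37.1%.
Total: 17.29% + 37.1% = 54.39%.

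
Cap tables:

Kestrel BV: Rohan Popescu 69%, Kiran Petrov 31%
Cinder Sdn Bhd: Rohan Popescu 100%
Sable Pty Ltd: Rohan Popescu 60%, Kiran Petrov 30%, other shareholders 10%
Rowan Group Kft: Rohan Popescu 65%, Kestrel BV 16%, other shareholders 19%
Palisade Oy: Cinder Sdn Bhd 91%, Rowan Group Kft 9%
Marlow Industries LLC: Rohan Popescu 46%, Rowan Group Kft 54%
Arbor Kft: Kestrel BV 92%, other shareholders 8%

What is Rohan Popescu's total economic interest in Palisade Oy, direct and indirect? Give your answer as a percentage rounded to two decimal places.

97.84%

Rohan reaches Palisade along 3 paths.
Via Cinder: 100% × 91% = 91%.
Via Rowan: 65% × 9% = 5.85%.
Via Kestrel → Rowan: 69% × 16% × 9% = 0.9936%.
Total: 91% + 5.85% + 0.9936% = 97.8436%.
Rounded: 97.84%.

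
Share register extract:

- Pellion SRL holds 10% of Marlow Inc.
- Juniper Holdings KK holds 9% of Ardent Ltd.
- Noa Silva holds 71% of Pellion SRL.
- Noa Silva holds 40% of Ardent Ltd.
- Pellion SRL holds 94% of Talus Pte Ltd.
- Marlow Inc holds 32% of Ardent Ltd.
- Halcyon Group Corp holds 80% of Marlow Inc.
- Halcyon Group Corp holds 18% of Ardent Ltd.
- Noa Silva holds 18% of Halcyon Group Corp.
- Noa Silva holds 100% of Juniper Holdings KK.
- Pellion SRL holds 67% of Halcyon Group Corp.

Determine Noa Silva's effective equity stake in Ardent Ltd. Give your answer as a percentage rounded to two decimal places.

Noa reaches Ardent along 7 paths.
Via Pellion → Halcyon → Marlow: 71% × 67% × 80% × 32% = 12.17792%.
Via Halcyon → Marlow: 18% × 80% × 32% = 4.608%.
Via Pellion → Marlow: 71% × 10% × 32% = 2.272%.
Via Pellion → Halcyon: 71% × 67% × 18% = 8.5626%.
Via Halcyon: 18% × 18% = 3.24%.
Direct stake: 40% = 40%.
Via Juniper: 100% × 9% = 9%.
Total: 12.17792% + 4.608% + 2.272% + 8.5626% + 3.24% + 40% + 9% = 79.86052%.
Rounded: 79.86%.

79.86%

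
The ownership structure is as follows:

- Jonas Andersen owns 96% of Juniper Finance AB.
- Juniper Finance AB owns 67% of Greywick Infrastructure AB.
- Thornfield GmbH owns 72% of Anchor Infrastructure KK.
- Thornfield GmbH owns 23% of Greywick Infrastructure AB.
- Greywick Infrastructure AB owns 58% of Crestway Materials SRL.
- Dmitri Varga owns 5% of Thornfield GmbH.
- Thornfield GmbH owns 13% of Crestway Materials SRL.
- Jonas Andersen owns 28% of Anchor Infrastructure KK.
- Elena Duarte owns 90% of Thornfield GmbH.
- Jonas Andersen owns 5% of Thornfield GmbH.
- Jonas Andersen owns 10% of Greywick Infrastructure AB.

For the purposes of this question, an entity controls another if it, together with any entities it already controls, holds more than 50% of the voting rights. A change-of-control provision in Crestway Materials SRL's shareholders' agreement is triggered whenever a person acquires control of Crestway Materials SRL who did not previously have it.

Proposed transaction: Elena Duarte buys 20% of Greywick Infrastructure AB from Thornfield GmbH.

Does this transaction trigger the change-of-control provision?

The purchase adds only to Elena's holdings (Thornfield's stake shrinks), so Elena is the only person who could newly come to control Crestway.
Elena holds 90% of Thornfield, so Elena controls Thornfield.
Thornfield holds 72% of Anchor, so Elena controls Anchor.
In Crestway, Elena's side holds only 13%, not > 50%.
So before the transaction, Elena does not control Crestway.
After the purchase, Elena holds 20% of Greywick directly, and Thornfield's stake falls to 3%.
Elena's side now holds 3% + 20% = 23% of Greywick, not > 50%, so Elena still does not control Greywick.
After the transaction, Elena's side holds 13% of Crestway, not > 50%, so Elena still does not control Crestway.
No new person acquires control, so the clause is not triggered.

No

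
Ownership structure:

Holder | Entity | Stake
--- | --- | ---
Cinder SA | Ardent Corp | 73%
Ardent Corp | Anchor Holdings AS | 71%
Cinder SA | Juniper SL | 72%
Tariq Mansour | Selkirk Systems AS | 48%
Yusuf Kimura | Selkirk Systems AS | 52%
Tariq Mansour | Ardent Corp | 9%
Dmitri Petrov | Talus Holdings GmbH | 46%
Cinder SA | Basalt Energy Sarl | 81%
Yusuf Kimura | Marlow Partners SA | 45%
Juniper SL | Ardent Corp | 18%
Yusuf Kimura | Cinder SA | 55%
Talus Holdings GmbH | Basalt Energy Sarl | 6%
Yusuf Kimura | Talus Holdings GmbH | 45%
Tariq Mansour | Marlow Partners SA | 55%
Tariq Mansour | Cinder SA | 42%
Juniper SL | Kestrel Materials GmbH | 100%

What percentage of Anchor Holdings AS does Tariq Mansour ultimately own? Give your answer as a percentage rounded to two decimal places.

Tariq reaches Anchor along 3 paths.
Via Ardent: 9% × 71% = 6.39%.
Via Cinder → Juniper → Ardent: 42% × 72% × 18% × 71% = 3.864672%.
Via Cinder → Ardent: 42% × 73% × 71% = 21.7686%.
Total: 6.39% + 3.864672% + 21.7686% = 32.023272%.
Rounded: 32.02%.

32.02%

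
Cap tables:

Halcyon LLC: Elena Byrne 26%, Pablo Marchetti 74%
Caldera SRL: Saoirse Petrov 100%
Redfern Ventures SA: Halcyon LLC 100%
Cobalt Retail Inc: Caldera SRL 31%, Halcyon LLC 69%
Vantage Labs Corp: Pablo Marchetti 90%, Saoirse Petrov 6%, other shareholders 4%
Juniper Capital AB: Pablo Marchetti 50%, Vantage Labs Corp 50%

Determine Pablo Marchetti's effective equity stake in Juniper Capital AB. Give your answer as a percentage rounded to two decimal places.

Pablo reaches Juniper along 2 paths.
Direct stake: 50% = 50%.
Via Vantage: 90% × 50% = 45%.
Total: 50% + 45% = 95%.
Rounded: 95.00%.

95.00%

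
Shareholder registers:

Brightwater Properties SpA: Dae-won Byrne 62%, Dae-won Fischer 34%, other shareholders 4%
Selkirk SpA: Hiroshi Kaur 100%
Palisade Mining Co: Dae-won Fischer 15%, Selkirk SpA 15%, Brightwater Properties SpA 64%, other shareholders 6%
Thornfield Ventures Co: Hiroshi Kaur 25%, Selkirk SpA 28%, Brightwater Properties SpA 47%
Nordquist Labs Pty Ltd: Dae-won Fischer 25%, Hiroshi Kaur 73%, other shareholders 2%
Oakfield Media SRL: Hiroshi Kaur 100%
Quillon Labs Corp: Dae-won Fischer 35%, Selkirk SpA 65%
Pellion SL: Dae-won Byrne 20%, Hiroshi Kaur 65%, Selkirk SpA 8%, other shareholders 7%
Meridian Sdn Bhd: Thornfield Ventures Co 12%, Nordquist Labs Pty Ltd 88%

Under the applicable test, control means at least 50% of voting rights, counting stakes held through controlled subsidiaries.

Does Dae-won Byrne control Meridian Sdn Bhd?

No

Dae-won Byrne holds 62% of Brightwater, so Dae-won Byrne controls Brightwater.
Brightwater holds 64% of Palisade, so Dae-won Byrne controls Palisade.
Neither Dae-won Byrne nor any entity Dae-won Byrne controls holds any voting interest in Meridian.
So Dae-won Byrne does not control Meridian.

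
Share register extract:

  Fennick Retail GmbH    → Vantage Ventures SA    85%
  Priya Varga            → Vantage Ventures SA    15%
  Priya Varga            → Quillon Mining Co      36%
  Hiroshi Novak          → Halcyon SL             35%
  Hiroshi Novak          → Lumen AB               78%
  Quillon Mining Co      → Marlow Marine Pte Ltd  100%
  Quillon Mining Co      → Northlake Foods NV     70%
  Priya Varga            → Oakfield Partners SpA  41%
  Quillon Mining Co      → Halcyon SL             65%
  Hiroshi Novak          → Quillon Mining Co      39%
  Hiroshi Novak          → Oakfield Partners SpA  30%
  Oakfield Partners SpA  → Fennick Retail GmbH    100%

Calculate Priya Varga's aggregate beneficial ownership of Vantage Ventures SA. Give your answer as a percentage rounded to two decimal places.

49.85%

Priya reaches Vantage along 2 paths.
Via Oakfield → Fennick: 41% × 100% × 85% = 34.85%.
Direct stake: 15% = 15%.
Total: 34.85% + 15% = 49.85%.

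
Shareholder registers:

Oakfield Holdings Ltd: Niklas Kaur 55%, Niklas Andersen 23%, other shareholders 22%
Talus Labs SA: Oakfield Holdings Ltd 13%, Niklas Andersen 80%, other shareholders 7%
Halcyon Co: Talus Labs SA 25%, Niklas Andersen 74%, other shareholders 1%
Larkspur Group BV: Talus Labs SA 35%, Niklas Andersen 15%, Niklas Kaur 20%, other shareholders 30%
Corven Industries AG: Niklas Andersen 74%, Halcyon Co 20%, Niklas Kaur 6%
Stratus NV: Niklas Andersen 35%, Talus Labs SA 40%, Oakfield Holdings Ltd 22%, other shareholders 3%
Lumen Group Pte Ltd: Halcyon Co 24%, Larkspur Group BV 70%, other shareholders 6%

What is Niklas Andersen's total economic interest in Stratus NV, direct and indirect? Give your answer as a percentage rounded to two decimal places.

73.26%

Niklas Andersen reaches Stratus along 4 paths.
Direct stake: 35% = 35%.
Via Oakfield → Talus: 23% × 13% × 40% = 1.196%.
Via Talus: 80% × 40% = 32%.
Via Oakfield: 23% × 22% = 5.06%.
Total: 35% + 1.196% + 32% + 5.06% = 73.256%.
Rounded: 73.26%.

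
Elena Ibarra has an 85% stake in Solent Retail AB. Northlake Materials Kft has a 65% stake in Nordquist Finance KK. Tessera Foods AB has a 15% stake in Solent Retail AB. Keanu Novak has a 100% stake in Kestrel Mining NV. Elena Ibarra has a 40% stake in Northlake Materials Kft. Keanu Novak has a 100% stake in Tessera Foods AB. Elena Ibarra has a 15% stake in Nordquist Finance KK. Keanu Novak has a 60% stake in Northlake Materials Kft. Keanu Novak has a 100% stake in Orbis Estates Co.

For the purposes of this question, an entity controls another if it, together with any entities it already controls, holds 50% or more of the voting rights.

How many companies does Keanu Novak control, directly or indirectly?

5

Keanu holds 60% of Northlake, so Keanu controls Northlake.
Keanu holds 100% of Tessera, so Keanu controls Tessera.
Northlake holds 65% of Nordquist, so Keanu controls Nordquist.
Keanu holds 100% of Orbis, so Keanu controls Orbis.
Keanu holds 100% of Kestrel, so Keanu controls Kestrel.
No other company's threshold is met.
Keanu controls 5 companies.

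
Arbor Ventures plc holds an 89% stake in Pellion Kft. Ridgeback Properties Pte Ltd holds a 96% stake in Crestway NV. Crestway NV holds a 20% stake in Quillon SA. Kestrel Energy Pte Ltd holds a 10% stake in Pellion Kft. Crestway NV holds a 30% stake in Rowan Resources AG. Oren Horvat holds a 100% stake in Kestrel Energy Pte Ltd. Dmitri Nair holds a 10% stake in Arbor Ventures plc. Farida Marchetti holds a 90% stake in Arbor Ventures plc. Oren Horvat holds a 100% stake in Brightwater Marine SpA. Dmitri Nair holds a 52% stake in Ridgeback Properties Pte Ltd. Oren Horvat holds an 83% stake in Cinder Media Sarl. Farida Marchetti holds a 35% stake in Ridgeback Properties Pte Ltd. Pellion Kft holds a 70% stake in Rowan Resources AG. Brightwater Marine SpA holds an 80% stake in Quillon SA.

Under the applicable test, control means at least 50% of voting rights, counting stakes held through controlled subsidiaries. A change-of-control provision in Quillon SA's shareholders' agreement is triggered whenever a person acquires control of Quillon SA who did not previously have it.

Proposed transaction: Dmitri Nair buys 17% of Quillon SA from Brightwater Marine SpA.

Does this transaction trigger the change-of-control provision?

No

The purchase adds only to Dmitri's holdings (Brightwater's stake shrinks), so Dmitri is the only person who could newly come to control Quillon.
Dmitri holds 52% of Ridgeback, so Dmitri controls Ridgeback.
Ridgeback holds 96% of Crestway, so Dmitri controls Crestway.
In Quillon, Dmitri's side holds only 20%, not ≥ 50%.
So before the transaction, Dmitri does not control Quillon.
After the purchase, Dmitri holds 17% of Quillon directly, and Brightwater's stake falls to 63%.
After the transaction, Dmitri's side holds 20% + 17% = 37% of Quillon, not ≥ 50%, so Dmitri still does not control Quillon.
No new person acquires control, so the clause is not triggered.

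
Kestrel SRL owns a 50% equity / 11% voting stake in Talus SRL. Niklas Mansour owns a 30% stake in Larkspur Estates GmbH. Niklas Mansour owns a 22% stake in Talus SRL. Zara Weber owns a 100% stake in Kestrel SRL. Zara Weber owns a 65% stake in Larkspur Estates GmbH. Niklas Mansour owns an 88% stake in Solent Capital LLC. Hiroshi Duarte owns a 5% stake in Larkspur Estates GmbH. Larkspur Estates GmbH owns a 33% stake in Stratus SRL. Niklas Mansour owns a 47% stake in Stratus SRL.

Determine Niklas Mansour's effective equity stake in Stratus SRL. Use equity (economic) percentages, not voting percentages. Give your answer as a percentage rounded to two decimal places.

56.90%

Niklas reaches Stratus along 2 paths.
Direct stake: 47% = 47%.
Via Larkspur: 30% × 33% = 9.9%.
Total: 47% + 9.9% = 56.9%.
Rounded: 56.90%.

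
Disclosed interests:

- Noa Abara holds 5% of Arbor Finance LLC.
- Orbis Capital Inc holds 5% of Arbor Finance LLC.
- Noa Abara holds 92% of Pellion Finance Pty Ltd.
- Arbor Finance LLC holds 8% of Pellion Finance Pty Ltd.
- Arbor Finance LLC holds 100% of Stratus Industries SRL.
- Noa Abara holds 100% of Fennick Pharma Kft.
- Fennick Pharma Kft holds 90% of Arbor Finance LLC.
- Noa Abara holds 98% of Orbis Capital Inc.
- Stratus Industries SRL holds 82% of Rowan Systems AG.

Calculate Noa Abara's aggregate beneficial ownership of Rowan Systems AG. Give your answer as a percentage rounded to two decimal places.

81.92%

Noa reaches Rowan along 3 paths.
Via Orbis → Arbor → Stratus: 98% × 5% × 100% × 82% = 4.018%.
Via Arbor → Stratus: 5% × 100% × 82% = 4.1%.
Via Fennick → Arbor → Stratus: 100% × 90% × 100% × 82% = 73.8%.
Total: 4.018% + 4.1% + 73.8% = 81.918%.
Rounded: 81.92%.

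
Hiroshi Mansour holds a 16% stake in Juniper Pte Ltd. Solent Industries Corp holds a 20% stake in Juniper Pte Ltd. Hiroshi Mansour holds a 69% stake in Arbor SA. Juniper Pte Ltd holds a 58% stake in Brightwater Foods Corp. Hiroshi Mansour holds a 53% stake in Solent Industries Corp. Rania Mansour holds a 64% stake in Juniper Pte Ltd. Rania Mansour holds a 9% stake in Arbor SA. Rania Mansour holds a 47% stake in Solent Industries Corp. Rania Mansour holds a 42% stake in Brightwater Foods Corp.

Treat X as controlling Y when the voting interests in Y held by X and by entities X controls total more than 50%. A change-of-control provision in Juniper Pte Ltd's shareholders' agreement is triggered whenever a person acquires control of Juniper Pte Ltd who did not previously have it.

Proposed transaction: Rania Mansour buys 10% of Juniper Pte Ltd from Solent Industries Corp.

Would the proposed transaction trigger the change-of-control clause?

The purchase adds only to Rania's holdings (Solent's stake shrinks), so Rania is the only person who could newly come to control Juniper.
Rania holds 64% of Juniper, so Rania controls Juniper.
So Rania already controls Juniper before the transaction.
After the purchase, Rania's direct stake in Juniper rises to 64% + 10% = 74%, and Solent's stake falls to 10%.
Rania controlled Juniper already, so this is not a new person acquiring control; every other person's position is unchanged or reduced.
No new person acquires control, so the clause is not triggered.

No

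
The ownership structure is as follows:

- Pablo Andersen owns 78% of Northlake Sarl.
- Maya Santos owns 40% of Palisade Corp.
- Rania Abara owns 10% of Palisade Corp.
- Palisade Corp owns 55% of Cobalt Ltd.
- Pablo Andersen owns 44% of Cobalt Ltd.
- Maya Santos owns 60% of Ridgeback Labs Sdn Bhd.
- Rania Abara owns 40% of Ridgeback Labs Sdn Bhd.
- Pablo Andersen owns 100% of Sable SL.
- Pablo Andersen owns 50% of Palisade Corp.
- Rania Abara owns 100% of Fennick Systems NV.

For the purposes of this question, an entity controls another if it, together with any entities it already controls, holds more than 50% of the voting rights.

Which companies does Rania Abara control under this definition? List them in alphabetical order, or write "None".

Fennick Systems NV

Rania holds 100% of Fennick, so Rania controls Fennick.
No other company's threshold is met.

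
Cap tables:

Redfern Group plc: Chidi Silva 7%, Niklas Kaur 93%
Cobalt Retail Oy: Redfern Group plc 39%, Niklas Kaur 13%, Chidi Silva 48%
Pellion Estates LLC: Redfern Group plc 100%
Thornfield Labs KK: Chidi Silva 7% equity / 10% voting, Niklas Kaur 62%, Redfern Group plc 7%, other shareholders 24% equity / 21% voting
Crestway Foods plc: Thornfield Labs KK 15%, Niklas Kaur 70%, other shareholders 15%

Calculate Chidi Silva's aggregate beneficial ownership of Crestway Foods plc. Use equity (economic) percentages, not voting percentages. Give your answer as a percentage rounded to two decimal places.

Chidi reaches Crestway along 2 paths.
Via Thornfield: 7% × 15% = 1.05%.
Via Redfern → Thornfield: 7% × 7% × 15% = 0.0735%.
Total: 1.05% + 0.0735% = 1.1235%.
Rounded: 1.12%.

1.12%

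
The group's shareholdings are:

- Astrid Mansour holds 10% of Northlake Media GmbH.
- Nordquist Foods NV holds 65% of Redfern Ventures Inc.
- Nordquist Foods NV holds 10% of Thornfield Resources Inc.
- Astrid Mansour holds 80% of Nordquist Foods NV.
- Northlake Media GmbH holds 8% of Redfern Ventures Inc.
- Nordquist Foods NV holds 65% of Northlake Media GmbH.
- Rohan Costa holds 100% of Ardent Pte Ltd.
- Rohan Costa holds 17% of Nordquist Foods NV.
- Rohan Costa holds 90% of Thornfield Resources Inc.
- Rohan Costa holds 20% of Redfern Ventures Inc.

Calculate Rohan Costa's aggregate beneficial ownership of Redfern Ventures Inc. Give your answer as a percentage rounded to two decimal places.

Rohan reaches Redfern along 3 paths.
Via Nordquist: 17% × 65% = 11.05%.
Via Nordquist → Northlake: 17% × 65% × 8% = 0.884%.
Direct stake: 20% = 20%.
Total: 11.05% + 0.884% + 20% = 31.934%.
Rounded: 31.93%.

31.93%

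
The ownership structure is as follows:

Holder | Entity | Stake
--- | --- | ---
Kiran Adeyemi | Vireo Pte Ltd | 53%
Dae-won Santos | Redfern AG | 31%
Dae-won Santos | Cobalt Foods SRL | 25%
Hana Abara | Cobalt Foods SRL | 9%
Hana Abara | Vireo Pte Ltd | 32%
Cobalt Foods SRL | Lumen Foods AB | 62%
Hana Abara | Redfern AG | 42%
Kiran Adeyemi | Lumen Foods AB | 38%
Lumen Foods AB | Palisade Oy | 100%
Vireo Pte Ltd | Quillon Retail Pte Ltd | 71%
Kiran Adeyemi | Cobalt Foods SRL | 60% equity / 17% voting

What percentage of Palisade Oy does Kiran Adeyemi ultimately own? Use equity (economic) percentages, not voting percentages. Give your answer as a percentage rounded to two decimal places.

75.20%

Kiran reaches Palisade along 2 paths.
Via Cobalt → Lumen: 60% × 62% × 100% = 37.2%.
Via Lumen: 38% × 100% = 38%.
Total: 37.2% + 38% = 75.2%.
Rounded: 75.20%.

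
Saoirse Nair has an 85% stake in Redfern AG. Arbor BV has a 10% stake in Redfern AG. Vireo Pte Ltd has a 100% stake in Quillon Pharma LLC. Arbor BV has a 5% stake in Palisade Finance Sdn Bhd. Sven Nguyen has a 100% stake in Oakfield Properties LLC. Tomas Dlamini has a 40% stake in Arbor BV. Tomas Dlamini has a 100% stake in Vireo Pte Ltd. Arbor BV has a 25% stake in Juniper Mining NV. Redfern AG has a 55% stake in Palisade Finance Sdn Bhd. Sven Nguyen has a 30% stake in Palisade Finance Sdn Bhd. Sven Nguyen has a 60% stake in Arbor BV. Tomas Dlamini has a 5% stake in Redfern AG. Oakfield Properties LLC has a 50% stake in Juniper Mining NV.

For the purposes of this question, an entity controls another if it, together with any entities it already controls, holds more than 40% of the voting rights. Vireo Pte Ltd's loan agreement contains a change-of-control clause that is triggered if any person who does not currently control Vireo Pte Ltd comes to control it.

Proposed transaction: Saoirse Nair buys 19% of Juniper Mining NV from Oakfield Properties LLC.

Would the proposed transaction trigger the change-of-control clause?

The purchase adds only to Saoirse's holdings (Oakfield's stake shrinks), so Saoirse is the only person who could newly come to control Vireo.
Saoirse holds 85% of Redfern, so Saoirse controls Redfern.
Redfern holds 55% of Palisade, so Saoirse controls Palisade.
Neither Saoirse nor any entity Saoirse controls holds any voting interest in Vireo.
So before the transaction, Saoirse does not control Vireo.
After the purchase, Saoirse holds 19% of Juniper directly, and Oakfield's stake falls to 31%.
Saoirse's side now holds 19% of Juniper, not > 40%, so Saoirse still does not control Juniper.
After the transaction, neither Saoirse nor any entity Saoirse controls holds a voting interest in Vireo, so Saoirse still does not control it.
No new person acquires control, so the clause is not triggered.

No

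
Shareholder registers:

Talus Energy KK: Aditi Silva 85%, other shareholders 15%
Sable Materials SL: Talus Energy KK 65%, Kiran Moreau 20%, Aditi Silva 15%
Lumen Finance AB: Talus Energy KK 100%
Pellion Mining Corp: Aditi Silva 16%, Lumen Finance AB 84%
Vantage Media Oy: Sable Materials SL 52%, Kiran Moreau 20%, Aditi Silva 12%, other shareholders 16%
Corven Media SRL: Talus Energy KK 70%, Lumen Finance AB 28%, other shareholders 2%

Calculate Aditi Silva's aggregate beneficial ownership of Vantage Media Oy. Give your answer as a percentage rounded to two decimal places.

Aditi reaches Vantage along 3 paths.
Via Talus → Sable: 85% × 65% × 52% = 28.73%.
Via Sable: 15% × 52% = 7.8%.
Direct stake: 12% = 12%.
Total: 28.73% + 7.8% + 12% = 48.53%.

48.53%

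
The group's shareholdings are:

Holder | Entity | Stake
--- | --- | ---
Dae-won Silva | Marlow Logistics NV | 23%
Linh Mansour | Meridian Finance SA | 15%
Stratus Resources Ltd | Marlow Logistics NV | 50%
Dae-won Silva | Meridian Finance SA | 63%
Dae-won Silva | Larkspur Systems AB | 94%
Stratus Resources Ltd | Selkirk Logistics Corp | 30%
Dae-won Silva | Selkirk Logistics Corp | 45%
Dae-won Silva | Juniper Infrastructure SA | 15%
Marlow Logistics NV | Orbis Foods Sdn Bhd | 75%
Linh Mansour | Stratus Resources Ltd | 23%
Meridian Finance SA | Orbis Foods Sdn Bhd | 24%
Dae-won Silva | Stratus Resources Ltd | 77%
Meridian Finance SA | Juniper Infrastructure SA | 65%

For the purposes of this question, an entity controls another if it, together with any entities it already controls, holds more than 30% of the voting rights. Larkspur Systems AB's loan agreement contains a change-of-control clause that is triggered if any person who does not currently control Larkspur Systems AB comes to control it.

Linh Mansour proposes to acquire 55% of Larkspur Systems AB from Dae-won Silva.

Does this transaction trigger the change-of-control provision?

Yes

The purchase adds only to Linh's holdings (Dae-won's stake shrinks), so Linh is the only person who could newly come to control Larkspur.
Linh's largest direct stake is 23% in Stratus, which does not meet the threshold, so Linh controls no company.
Neither Linh nor any entity Linh controls holds any voting interest in Larkspur.
So before the transaction, Linh does not control Larkspur.
After the purchase, Linh holds 55% of Larkspur directly, and Dae-won's stake falls to 39%.
Linh holds 55% of Larkspur, so Linh controls Larkspur.
Linh did not control Larkspur before and does after, so the clause is triggered.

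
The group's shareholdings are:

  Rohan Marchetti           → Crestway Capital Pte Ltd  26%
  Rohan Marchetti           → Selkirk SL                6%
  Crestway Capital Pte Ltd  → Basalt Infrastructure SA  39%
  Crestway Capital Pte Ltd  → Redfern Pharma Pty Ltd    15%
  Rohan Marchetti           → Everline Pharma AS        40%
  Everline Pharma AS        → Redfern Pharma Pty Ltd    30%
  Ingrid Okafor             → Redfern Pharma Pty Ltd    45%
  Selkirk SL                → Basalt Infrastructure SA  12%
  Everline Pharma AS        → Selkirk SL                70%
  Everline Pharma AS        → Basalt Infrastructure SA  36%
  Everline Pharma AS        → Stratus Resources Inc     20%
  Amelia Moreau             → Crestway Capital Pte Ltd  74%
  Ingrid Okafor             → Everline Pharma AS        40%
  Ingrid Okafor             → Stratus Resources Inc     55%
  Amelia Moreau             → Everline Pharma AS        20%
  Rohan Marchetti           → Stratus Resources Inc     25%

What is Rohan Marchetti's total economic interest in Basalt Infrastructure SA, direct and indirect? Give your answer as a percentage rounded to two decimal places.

28.62%

Rohan reaches Basalt along 4 paths.
Via Crestway: 26% × 39% = 10.14%.
Via Selkirk: 6% × 12% = 0.72%.
Via Everline → Selkirk: 40% × 70% × 12% = 3.36%.
Via Everline: 40% × 36% = 14.4%.
Total: 10.14% + 0.72% + 3.36% + 14.4% = 28.62%.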